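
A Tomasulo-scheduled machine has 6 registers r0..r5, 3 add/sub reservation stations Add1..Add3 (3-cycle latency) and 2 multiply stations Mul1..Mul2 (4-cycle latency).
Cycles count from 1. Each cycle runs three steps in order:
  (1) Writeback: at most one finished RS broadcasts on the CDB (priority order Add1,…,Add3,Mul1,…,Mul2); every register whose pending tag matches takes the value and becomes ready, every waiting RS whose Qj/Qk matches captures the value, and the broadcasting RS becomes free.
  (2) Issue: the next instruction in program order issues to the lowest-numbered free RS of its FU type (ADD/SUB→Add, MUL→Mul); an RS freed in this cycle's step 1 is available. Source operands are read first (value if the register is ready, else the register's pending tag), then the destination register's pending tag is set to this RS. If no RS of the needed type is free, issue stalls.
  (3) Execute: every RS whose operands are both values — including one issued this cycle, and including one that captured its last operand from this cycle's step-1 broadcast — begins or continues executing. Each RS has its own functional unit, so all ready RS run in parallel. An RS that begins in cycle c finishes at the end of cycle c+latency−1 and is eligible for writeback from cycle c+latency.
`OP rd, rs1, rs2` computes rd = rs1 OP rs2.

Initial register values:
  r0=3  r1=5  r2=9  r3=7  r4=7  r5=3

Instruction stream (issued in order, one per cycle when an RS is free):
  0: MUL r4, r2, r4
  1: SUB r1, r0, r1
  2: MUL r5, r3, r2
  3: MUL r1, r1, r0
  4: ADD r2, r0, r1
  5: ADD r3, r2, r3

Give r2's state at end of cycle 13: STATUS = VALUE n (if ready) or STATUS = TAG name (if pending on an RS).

STATUS = VALUE -3

c1: issue MUL r4<-Mul1 | r0:3,r1:5,r2:9,r3:7,r4:Mul1,r5:3
c2: issue SUB r1<-Add1 | r0:3,r1:Add1,r2:9,r3:7,r4:Mul1,r5:3
c3: issue MUL r5<-Mul2 | r0:3,r1:Add1,r2:9,r3:7,r4:Mul1,r5:Mul2
c4: stall | r0:3,r1:Add1,r2:9,r3:7,r4:Mul1,r5:Mul2
c5: CDB Add1=-2; stall | r0:3,r1:-2,r2:9,r3:7,r4:Mul1,r5:Mul2
c6: CDB Mul1=63; issue MUL r1<-Mul1 | r0:3,r1:Mul1,r2:9,r3:7,r4:63,r5:Mul2
c7: CDB Mul2=63; issue ADD r2<-Add1 | r0:3,r1:Mul1,r2:Add1,r3:7,r4:63,r5:63
c8: issue ADD r3<-Add2 | r0:3,r1:Mul1,r2:Add1,r3:Add2,r4:63,r5:63
c9: - | r0:3,r1:Mul1,r2:Add1,r3:Add2,r4:63,r5:63
c10: CDB Mul1=-6 | r0:3,r1:-6,r2:Add1,r3:Add2,r4:63,r5:63
c11: - | r0:3,r1:-6,r2:Add1,r3:Add2,r4:63,r5:63
c12: - | r0:3,r1:-6,r2:Add1,r3:Add2,r4:63,r5:63
c13: CDB Add1=-3 | r0:3,r1:-6,r2:-3,r3:Add2,r4:63,r5:63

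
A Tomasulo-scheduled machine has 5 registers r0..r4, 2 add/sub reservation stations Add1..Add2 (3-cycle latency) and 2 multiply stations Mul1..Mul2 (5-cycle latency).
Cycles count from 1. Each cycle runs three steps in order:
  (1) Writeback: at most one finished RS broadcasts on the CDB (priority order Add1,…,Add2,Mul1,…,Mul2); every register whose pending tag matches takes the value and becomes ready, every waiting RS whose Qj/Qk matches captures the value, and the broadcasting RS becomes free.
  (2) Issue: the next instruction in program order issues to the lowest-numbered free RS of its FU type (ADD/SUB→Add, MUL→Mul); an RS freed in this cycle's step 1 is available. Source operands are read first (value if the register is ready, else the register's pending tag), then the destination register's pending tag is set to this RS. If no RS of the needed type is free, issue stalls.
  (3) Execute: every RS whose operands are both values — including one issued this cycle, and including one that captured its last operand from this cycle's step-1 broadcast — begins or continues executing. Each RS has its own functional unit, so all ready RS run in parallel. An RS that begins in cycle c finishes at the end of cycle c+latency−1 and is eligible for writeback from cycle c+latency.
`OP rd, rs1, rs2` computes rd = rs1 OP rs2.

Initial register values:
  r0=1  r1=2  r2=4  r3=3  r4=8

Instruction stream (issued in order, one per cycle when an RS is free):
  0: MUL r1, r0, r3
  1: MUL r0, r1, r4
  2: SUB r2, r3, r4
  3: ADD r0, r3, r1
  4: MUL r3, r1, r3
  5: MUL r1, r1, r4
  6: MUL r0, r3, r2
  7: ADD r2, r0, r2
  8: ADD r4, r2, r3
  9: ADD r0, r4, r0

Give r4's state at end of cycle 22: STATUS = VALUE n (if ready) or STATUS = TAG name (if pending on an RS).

c1: issue MUL r1<-Mul1 | r0:1,r1:Mul1,r2:4,r3:3,r4:8
c2: issue MUL r0<-Mul2 | r0:Mul2,r1:Mul1,r2:4,r3:3,r4:8
c3: issue SUB r2<-Add1 | r0:Mul2,r1:Mul1,r2:Add1,r3:3,r4:8
c4: issue ADD r0<-Add2 | r0:Add2,r1:Mul1,r2:Add1,r3:3,r4:8
c5: stall | r0:Add2,r1:Mul1,r2:Add1,r3:3,r4:8
c6: CDB Add1=-5; stall | r0:Add2,r1:Mul1,r2:-5,r3:3,r4:8
c7: CDB Mul1=3; issue MUL r3<-Mul1 | r0:Add2,r1:3,r2:-5,r3:Mul1,r4:8
c8: stall | r0:Add2,r1:3,r2:-5,r3:Mul1,r4:8
c9: stall | r0:Add2,r1:3,r2:-5,r3:Mul1,r4:8
c10: CDB Add2=6; stall | r0:6,r1:3,r2:-5,r3:Mul1,r4:8
c11: stall | r0:6,r1:3,r2:-5,r3:Mul1,r4:8
c12: CDB Mul1=9; issue MUL r1<-Mul1 | r0:6,r1:Mul1,r2:-5,r3:9,r4:8
c13: CDB Mul2=24; issue MUL r0<-Mul2 | r0:Mul2,r1:Mul1,r2:-5,r3:9,r4:8
c14: issue ADD r2<-Add1 | r0:Mul2,r1:Mul1,r2:Add1,r3:9,r4:8
c15: issue ADD r4<-Add2 | r0:Mul2,r1:Mul1,r2:Add1,r3:9,r4:Add2
c16: stall | r0:Mul2,r1:Mul1,r2:Add1,r3:9,r4:Add2
c17: CDB Mul1=24; stall | r0:Mul2,r1:24,r2:Add1,r3:9,r4:Add2
c18: CDB Mul2=-45; stall | r0:-45,r1:24,r2:Add1,r3:9,r4:Add2
c19: stall | r0:-45,r1:24,r2:Add1,r3:9,r4:Add2
c20: stall | r0:-45,r1:24,r2:Add1,r3:9,r4:Add2
c21: CDB Add1=-50; issue ADD r0<-Add1 | r0:Add1,r1:24,r2:-50,r3:9,r4:Add2
c22: - | r0:Add1,r1:24,r2:-50,r3:9,r4:Add2

STATUS = TAG Add2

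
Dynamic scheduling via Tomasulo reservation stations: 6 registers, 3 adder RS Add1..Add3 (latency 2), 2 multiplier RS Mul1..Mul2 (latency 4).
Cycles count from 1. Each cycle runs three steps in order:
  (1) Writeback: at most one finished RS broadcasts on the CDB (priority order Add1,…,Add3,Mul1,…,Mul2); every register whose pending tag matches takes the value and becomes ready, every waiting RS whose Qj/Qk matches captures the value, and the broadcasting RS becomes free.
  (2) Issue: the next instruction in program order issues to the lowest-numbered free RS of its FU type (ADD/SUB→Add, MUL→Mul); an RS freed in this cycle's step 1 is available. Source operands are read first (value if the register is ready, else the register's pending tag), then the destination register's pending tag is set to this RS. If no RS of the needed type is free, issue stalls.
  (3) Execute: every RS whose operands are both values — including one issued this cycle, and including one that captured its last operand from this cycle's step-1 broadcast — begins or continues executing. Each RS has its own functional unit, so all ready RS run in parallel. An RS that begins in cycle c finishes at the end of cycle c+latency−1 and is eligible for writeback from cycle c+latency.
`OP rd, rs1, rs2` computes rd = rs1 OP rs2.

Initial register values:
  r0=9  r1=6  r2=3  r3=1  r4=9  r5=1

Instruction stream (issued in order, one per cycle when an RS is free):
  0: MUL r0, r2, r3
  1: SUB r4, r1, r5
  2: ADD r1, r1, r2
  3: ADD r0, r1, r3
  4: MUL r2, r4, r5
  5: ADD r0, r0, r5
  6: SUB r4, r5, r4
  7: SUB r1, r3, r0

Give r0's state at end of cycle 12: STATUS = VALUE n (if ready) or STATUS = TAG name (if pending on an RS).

STATUS = VALUE 11

  c1: issue MUL r0<-Mul1  regs: r0:Mul1,r1:6,r2:3,r3:1,r4:9,r5:1
  c2: issue SUB r4<-Add1  regs: r0:Mul1,r1:6,r2:3,r3:1,r4:Add1,r5:1
  c3: issue ADD r1<-Add2  regs: r0:Mul1,r1:Add2,r2:3,r3:1,r4:Add1,r5:1
  c4: CDB Add1=5; issue ADD r0<-Add1  regs: r0:Add1,r1:Add2,r2:3,r3:1,r4:5,r5:1
  c5: CDB Add2=9; issue MUL r2<-Mul2  regs: r0:Add1,r1:9,r2:Mul2,r3:1,r4:5,r5:1
  c6: CDB Mul1=3; issue ADD r0<-Add2  regs: r0:Add2,r1:9,r2:Mul2,r3:1,r4:5,r5:1
  c7: CDB Add1=10; issue SUB r4<-Add1  regs: r0:Add2,r1:9,r2:Mul2,r3:1,r4:Add1,r5:1
  c8: issue SUB r1<-Add3  regs: r0:Add2,r1:Add3,r2:Mul2,r3:1,r4:Add1,r5:1
  c9: CDB Add1=-4  regs: r0:Add2,r1:Add3,r2:Mul2,r3:1,r4:-4,r5:1
  c10: CDB Add2=11  regs: r0:11,r1:Add3,r2:Mul2,r3:1,r4:-4,r5:1
  c11: CDB Mul2=5  regs: r0:11,r1:Add3,r2:5,r3:1,r4:-4,r5:1
  c12: CDB Add3=-10  regs: r0:11,r1:-10,r2:5,r3:1,r4:-4,r5:1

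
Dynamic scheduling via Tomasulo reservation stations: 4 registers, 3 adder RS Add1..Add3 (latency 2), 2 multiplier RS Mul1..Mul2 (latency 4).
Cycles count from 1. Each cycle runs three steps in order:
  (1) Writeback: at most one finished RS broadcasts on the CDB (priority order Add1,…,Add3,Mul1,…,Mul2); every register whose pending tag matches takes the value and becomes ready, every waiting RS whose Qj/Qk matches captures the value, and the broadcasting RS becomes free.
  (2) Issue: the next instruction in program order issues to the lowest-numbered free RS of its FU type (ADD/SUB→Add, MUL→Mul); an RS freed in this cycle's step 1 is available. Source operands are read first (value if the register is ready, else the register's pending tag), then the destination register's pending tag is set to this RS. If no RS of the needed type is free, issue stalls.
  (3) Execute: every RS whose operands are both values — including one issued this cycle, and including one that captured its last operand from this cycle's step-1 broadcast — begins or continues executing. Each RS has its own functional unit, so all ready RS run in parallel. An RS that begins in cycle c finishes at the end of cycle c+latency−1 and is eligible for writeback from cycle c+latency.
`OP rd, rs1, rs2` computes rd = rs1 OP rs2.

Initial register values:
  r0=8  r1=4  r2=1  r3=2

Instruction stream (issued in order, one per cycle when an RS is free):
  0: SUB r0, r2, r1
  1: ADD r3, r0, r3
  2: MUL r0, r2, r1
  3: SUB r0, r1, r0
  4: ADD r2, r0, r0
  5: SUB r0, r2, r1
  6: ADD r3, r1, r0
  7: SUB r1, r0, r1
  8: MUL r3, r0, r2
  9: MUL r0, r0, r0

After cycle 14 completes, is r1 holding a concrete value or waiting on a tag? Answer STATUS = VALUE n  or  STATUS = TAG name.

  c1: issue SUB r0<-Add1  regs: r0:Add1,r1:4,r2:1,r3:2
  c2: issue ADD r3<-Add2  regs: r0:Add1,r1:4,r2:1,r3:Add2
  c3: CDB Add1=-3; issue MUL r0<-Mul1  regs: r0:Mul1,r1:4,r2:1,r3:Add2
  c4: issue SUB r0<-Add1  regs: r0:Add1,r1:4,r2:1,r3:Add2
  c5: CDB Add2=-1; issue ADD r2<-Add2  regs: r0:Add1,r1:4,r2:Add2,r3:-1
  c6: issue SUB r0<-Add3  regs: r0:Add3,r1:4,r2:Add2,r3:-1
  c7: CDB Mul1=4; stall  regs: r0:Add3,r1:4,r2:Add2,r3:-1
  c8: stall  regs: r0:Add3,r1:4,r2:Add2,r3:-1
  c9: CDB Add1=0; issue ADD r3<-Add1  regs: r0:Add3,r1:4,r2:Add2,r3:Add1
  c10: stall  regs: r0:Add3,r1:4,r2:Add2,r3:Add1
  c11: CDB Add2=0; issue SUB r1<-Add2  regs: r0:Add3,r1:Add2,r2:0,r3:Add1
  c12: issue MUL r3<-Mul1  regs: r0:Add3,r1:Add2,r2:0,r3:Mul1
  c13: CDB Add3=-4; issue MUL r0<-Mul2  regs: r0:Mul2,r1:Add2,r2:0,r3:Mul1
  c14: -  regs: r0:Mul2,r1:Add2,r2:0,r3:Mul1

STATUS = TAG Add2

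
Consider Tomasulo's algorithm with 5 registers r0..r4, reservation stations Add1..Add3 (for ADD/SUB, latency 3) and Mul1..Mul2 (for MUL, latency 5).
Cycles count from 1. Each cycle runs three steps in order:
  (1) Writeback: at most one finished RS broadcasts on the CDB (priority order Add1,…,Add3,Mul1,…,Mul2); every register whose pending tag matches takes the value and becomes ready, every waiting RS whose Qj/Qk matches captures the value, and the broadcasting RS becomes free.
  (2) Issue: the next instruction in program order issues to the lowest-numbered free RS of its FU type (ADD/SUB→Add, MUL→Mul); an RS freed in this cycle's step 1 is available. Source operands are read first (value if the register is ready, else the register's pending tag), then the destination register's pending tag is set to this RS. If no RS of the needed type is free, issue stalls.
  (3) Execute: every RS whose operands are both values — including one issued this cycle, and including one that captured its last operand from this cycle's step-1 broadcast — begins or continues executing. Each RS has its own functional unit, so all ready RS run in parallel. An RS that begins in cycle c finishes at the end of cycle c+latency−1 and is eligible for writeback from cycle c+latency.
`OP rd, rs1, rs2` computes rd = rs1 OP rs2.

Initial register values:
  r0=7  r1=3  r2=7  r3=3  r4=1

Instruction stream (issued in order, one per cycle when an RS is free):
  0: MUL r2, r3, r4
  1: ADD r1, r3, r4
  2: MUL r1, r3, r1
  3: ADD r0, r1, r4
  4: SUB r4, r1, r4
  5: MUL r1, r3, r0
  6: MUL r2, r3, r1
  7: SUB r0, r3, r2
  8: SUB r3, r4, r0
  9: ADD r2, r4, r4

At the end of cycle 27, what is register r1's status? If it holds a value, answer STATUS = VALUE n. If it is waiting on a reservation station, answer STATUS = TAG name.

cycle 1: issue MUL r2<-Mul1 // r0:7,r1:3,r2:Mul1,r3:3,r4:1
cycle 2: issue ADD r1<-Add1 // r0:7,r1:Add1,r2:Mul1,r3:3,r4:1
cycle 3: issue MUL r1<-Mul2 // r0:7,r1:Mul2,r2:Mul1,r3:3,r4:1
cycle 4: issue ADD r0<-Add2 // r0:Add2,r1:Mul2,r2:Mul1,r3:3,r4:1
cycle 5: CDB Add1=4; issue SUB r4<-Add1 // r0:Add2,r1:Mul2,r2:Mul1,r3:3,r4:Add1
cycle 6: CDB Mul1=3; issue MUL r1<-Mul1 // r0:Add2,r1:Mul1,r2:3,r3:3,r4:Add1
cycle 7: stall // r0:Add2,r1:Mul1,r2:3,r3:3,r4:Add1
cycle 8: stall // r0:Add2,r1:Mul1,r2:3,r3:3,r4:Add1
cycle 9: stall // r0:Add2,r1:Mul1,r2:3,r3:3,r4:Add1
cycle 10: CDB Mul2=12; issue MUL r2<-Mul2 // r0:Add2,r1:Mul1,r2:Mul2,r3:3,r4:Add1
cycle 11: issue SUB r0<-Add3 // r0:Add3,r1:Mul1,r2:Mul2,r3:3,r4:Add1
cycle 12: stall // r0:Add3,r1:Mul1,r2:Mul2,r3:3,r4:Add1
cycle 13: CDB Add1=11; issue SUB r3<-Add1 // r0:Add3,r1:Mul1,r2:Mul2,r3:Add1,r4:11
cycle 14: CDB Add2=13; issue ADD r2<-Add2 // r0:Add3,r1:Mul1,r2:Add2,r3:Add1,r4:11
cycle 15: - // r0:Add3,r1:Mul1,r2:Add2,r3:Add1,r4:11
cycle 16: - // r0:Add3,r1:Mul1,r2:Add2,r3:Add1,r4:11
cycle 17: CDB Add2=22 // r0:Add3,r1:Mul1,r2:22,r3:Add1,r4:11
cycle 18: - // r0:Add3,r1:Mul1,r2:22,r3:Add1,r4:11
cycle 19: CDB Mul1=39 // r0:Add3,r1:39,r2:22,r3:Add1,r4:11
cycle 20: - // r0:Add3,r1:39,r2:22,r3:Add1,r4:11
cycle 21: - // r0:Add3,r1:39,r2:22,r3:Add1,r4:11
cycle 22: - // r0:Add3,r1:39,r2:22,r3:Add1,r4:11
cycle 23: - // r0:Add3,r1:39,r2:22,r3:Add1,r4:11
cycle 24: CDB Mul2=117 // r0:Add3,r1:39,r2:22,r3:Add1,r4:11
cycle 25: - // r0:Add3,r1:39,r2:22,r3:Add1,r4:11
cycle 26: - // r0:Add3,r1:39,r2:22,r3:Add1,r4:11
cycle 27: CDB Add3=-114 // r0:-114,r1:39,r2:22,r3:Add1,r4:11

STATUS = VALUE 39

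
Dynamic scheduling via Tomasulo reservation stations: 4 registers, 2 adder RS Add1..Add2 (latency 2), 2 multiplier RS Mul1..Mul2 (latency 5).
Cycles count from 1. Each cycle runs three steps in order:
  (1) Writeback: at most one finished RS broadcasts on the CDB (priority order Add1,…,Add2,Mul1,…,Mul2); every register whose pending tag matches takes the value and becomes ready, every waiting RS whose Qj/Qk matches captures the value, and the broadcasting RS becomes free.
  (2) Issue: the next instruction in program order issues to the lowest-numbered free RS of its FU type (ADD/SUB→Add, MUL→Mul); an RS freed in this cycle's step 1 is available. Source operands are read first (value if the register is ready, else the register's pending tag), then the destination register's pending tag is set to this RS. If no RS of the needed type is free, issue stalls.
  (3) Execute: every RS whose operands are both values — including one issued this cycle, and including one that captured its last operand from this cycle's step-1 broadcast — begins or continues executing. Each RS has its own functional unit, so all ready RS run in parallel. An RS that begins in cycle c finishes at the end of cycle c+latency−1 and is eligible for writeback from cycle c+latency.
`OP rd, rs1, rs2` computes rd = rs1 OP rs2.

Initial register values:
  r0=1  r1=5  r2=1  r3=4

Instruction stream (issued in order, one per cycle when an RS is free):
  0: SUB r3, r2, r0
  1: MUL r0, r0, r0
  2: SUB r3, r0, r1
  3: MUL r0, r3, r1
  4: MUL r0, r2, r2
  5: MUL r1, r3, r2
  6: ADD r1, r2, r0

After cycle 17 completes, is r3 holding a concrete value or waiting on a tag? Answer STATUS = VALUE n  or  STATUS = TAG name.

STATUS = VALUE -4

cycle 1: issue SUB r3<-Add1 // r0:1,r1:5,r2:1,r3:Add1
cycle 2: issue MUL r0<-Mul1 // r0:Mul1,r1:5,r2:1,r3:Add1
cycle 3: CDB Add1=0; issue SUB r3<-Add1 // r0:Mul1,r1:5,r2:1,r3:Add1
cycle 4: issue MUL r0<-Mul2 // r0:Mul2,r1:5,r2:1,r3:Add1
cycle 5: stall // r0:Mul2,r1:5,r2:1,r3:Add1
cycle 6: stall // r0:Mul2,r1:5,r2:1,r3:Add1
cycle 7: CDB Mul1=1; issue MUL r0<-Mul1 // r0:Mul1,r1:5,r2:1,r3:Add1
cycle 8: stall // r0:Mul1,r1:5,r2:1,r3:Add1
cycle 9: CDB Add1=-4; stall // r0:Mul1,r1:5,r2:1,r3:-4
cycle 10: stall // r0:Mul1,r1:5,r2:1,r3:-4
cycle 11: stall // r0:Mul1,r1:5,r2:1,r3:-4
cycle 12: CDB Mul1=1; issue MUL r1<-Mul1 // r0:1,r1:Mul1,r2:1,r3:-4
cycle 13: issue ADD r1<-Add1 // r0:1,r1:Add1,r2:1,r3:-4
cycle 14: CDB Mul2=-20 // r0:1,r1:Add1,r2:1,r3:-4
cycle 15: CDB Add1=2 // r0:1,r1:2,r2:1,r3:-4
cycle 16: - // r0:1,r1:2,r2:1,r3:-4
cycle 17: CDB Mul1=-4 // r0:1,r1:2,r2:1,r3:-4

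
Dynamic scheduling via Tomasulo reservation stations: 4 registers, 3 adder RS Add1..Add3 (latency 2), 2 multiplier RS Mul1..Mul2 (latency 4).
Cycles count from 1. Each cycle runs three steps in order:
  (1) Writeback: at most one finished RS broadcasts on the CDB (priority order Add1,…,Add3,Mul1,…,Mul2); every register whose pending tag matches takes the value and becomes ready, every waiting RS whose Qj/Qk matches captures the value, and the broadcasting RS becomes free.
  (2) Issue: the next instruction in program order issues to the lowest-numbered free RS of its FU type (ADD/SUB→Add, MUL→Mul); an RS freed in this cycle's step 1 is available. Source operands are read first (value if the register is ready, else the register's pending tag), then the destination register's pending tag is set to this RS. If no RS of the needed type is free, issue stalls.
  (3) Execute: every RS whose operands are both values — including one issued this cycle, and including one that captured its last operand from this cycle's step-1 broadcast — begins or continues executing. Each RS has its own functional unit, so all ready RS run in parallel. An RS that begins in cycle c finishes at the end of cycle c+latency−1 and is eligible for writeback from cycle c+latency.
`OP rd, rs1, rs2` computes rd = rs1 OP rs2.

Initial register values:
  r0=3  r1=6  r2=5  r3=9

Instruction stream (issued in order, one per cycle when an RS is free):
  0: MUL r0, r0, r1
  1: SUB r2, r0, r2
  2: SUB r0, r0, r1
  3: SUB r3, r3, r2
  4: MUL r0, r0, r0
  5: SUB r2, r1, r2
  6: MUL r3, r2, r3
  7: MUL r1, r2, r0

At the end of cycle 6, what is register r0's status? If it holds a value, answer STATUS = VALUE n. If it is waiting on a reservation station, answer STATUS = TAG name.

  c1: issue MUL r0<-Mul1  regs: r0:Mul1,r1:6,r2:5,r3:9
  c2: issue SUB r2<-Add1  regs: r0:Mul1,r1:6,r2:Add1,r3:9
  c3: issue SUB r0<-Add2  regs: r0:Add2,r1:6,r2:Add1,r3:9
  c4: issue SUB r3<-Add3  regs: r0:Add2,r1:6,r2:Add1,r3:Add3
  c5: CDB Mul1=18; issue MUL r0<-Mul1  regs: r0:Mul1,r1:6,r2:Add1,r3:Add3
  c6: stall  regs: r0:Mul1,r1:6,r2:Add1,r3:Add3

STATUS = TAG Mul1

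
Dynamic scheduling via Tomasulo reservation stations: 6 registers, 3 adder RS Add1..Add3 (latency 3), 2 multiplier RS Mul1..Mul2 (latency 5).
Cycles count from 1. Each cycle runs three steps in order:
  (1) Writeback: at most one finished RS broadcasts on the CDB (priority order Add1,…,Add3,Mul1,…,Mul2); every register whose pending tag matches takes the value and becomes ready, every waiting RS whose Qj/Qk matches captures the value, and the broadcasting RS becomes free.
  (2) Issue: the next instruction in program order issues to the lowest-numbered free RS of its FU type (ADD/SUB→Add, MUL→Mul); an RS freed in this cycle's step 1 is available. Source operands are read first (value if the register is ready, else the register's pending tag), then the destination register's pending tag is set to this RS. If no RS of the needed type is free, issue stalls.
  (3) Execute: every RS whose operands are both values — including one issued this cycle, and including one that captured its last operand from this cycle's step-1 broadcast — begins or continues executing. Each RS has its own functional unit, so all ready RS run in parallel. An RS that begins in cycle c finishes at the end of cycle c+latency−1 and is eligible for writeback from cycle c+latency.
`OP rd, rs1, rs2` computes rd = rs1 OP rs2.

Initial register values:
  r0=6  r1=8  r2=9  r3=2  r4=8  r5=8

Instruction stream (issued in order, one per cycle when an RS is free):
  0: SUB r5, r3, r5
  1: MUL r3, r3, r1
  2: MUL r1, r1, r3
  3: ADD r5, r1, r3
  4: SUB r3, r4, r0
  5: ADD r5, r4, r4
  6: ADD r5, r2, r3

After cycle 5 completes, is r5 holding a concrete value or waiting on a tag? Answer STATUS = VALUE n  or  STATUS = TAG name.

cycle 1: issue SUB r5<-Add1 // r0:6,r1:8,r2:9,r3:2,r4:8,r5:Add1
cycle 2: issue MUL r3<-Mul1 // r0:6,r1:8,r2:9,r3:Mul1,r4:8,r5:Add1
cycle 3: issue MUL r1<-Mul2 // r0:6,r1:Mul2,r2:9,r3:Mul1,r4:8,r5:Add1
cycle 4: CDB Add1=-6; issue ADD r5<-Add1 // r0:6,r1:Mul2,r2:9,r3:Mul1,r4:8,r5:Add1
cycle 5: issue SUB r3<-Add2 // r0:6,r1:Mul2,r2:9,r3:Add2,r4:8,r5:Add1

STATUS = TAG Add1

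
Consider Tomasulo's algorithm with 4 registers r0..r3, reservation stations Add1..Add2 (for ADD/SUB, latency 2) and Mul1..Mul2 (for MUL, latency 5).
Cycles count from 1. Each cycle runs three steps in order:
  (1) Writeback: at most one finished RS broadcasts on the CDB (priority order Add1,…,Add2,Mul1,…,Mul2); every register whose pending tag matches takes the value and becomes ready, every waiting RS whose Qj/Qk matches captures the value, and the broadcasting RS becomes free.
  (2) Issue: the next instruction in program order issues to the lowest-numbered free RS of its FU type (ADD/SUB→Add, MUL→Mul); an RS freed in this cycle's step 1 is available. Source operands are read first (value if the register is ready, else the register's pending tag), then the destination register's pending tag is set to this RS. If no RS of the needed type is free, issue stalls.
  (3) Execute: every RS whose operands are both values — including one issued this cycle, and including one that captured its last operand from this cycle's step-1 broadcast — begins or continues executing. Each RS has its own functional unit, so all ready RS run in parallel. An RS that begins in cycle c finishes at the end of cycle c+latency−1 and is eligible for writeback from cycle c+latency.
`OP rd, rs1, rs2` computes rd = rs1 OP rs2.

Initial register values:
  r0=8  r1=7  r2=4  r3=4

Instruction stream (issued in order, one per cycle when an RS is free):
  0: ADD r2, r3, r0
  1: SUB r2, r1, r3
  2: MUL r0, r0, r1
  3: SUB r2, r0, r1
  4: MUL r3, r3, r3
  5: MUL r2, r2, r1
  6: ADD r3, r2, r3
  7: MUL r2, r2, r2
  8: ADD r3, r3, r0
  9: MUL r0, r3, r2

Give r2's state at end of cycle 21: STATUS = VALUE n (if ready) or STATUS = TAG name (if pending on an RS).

  c1: issue ADD r2<-Add1  regs: r0:8,r1:7,r2:Add1,r3:4
  c2: issue SUB r2<-Add2  regs: r0:8,r1:7,r2:Add2,r3:4
  c3: CDB Add1=12; issue MUL r0<-Mul1  regs: r0:Mul1,r1:7,r2:Add2,r3:4
  c4: CDB Add2=3; issue SUB r2<-Add1  regs: r0:Mul1,r1:7,r2:Add1,r3:4
  c5: issue MUL r3<-Mul2  regs: r0:Mul1,r1:7,r2:Add1,r3:Mul2
  c6: stall  regs: r0:Mul1,r1:7,r2:Add1,r3:Mul2
  c7: stall  regs: r0:Mul1,r1:7,r2:Add1,r3:Mul2
  c8: CDB Mul1=56; issue MUL r2<-Mul1  regs: r0:56,r1:7,r2:Mul1,r3:Mul2
  c9: issue ADD r3<-Add2  regs: r0:56,r1:7,r2:Mul1,r3:Add2
  c10: CDB Add1=49; stall  regs: r0:56,r1:7,r2:Mul1,r3:Add2
  c11: CDB Mul2=16; issue MUL r2<-Mul2  regs: r0:56,r1:7,r2:Mul2,r3:Add2
  c12: issue ADD r3<-Add1  regs: r0:56,r1:7,r2:Mul2,r3:Add1
  c13: stall  regs: r0:56,r1:7,r2:Mul2,r3:Add1
  c14: stall  regs: r0:56,r1:7,r2:Mul2,r3:Add1
  c15: CDB Mul1=343; issue MUL r0<-Mul1  regs: r0:Mul1,r1:7,r2:Mul2,r3:Add1
  c16: -  regs: r0:Mul1,r1:7,r2:Mul2,r3:Add1
  c17: CDB Add2=359  regs: r0:Mul1,r1:7,r2:Mul2,r3:Add1
  c18: -  regs: r0:Mul1,r1:7,r2:Mul2,r3:Add1
  c19: CDB Add1=415  regs: r0:Mul1,r1:7,r2:Mul2,r3:415
  c20: CDB Mul2=117649  regs: r0:Mul1,r1:7,r2:117649,r3:415
  c21: -  regs: r0:Mul1,r1:7,r2:117649,r3:415

STATUS = VALUE 117649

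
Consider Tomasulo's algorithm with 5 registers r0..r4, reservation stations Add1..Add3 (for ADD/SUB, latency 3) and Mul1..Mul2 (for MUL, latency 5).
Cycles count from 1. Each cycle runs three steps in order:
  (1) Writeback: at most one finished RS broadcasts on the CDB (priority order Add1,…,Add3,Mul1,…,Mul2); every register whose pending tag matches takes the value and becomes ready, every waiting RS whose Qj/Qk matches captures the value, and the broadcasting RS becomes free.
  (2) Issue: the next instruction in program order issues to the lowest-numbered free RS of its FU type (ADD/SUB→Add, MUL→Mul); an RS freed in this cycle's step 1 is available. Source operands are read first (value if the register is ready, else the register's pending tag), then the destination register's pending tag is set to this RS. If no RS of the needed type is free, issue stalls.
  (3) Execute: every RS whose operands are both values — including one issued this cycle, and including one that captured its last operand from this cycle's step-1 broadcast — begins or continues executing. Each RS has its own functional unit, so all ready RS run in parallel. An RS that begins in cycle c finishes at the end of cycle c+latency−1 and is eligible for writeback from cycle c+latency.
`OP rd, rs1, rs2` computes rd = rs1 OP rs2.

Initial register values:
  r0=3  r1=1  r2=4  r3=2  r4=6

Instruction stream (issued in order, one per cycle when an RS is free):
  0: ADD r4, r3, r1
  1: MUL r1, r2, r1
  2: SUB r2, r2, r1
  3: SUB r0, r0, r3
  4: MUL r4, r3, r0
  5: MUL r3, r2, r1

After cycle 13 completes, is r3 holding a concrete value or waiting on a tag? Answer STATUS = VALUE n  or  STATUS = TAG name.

STATUS = TAG Mul1

  c1: issue ADD r4<-Add1  regs: r0:3,r1:1,r2:4,r3:2,r4:Add1
  c2: issue MUL r1<-Mul1  regs: r0:3,r1:Mul1,r2:4,r3:2,r4:Add1
  c3: issue SUB r2<-Add2  regs: r0:3,r1:Mul1,r2:Add2,r3:2,r4:Add1
  c4: CDB Add1=3; issue SUB r0<-Add1  regs: r0:Add1,r1:Mul1,r2:Add2,r3:2,r4:3
  c5: issue MUL r4<-Mul2  regs: r0:Add1,r1:Mul1,r2:Add2,r3:2,r4:Mul2
  c6: stall  regs: r0:Add1,r1:Mul1,r2:Add2,r3:2,r4:Mul2
  c7: CDB Add1=1; stall  regs: r0:1,r1:Mul1,r2:Add2,r3:2,r4:Mul2
  c8: CDB Mul1=4; issue MUL r3<-Mul1  regs: r0:1,r1:4,r2:Add2,r3:Mul1,r4:Mul2
  c9: -  regs: r0:1,r1:4,r2:Add2,r3:Mul1,r4:Mul2
  c10: -  regs: r0:1,r1:4,r2:Add2,r3:Mul1,r4:Mul2
  c11: CDB Add2=0  regs: r0:1,r1:4,r2:0,r3:Mul1,r4:Mul2
  c12: CDB Mul2=2  regs: r0:1,r1:4,r2:0,r3:Mul1,r4:2
  c13: -  regs: r0:1,r1:4,r2:0,r3:Mul1,r4:2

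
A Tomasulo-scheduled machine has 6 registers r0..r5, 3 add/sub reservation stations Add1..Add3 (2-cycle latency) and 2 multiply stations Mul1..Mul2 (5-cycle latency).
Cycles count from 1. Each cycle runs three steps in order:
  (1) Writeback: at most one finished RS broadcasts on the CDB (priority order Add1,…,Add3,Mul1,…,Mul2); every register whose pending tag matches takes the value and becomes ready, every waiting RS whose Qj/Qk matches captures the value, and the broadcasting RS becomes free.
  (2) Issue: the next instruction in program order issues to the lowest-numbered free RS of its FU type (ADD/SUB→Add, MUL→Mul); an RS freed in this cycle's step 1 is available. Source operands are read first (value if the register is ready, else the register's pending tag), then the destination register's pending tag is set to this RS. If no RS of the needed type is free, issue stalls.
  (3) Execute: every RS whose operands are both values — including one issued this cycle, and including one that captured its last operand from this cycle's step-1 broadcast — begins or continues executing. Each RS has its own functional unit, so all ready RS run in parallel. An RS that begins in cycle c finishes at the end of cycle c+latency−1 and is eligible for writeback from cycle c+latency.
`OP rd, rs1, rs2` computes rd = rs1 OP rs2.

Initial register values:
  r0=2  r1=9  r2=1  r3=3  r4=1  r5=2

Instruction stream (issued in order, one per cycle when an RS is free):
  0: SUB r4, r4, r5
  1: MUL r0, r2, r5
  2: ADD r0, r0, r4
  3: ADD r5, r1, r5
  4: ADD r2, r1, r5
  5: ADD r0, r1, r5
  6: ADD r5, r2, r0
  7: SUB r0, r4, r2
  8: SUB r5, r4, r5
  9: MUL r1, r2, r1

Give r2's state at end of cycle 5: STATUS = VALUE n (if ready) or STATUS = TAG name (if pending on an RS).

c1: issue SUB r4<-Add1 | r0:2,r1:9,r2:1,r3:3,r4:Add1,r5:2
c2: issue MUL r0<-Mul1 | r0:Mul1,r1:9,r2:1,r3:3,r4:Add1,r5:2
c3: CDB Add1=-1; issue ADD r0<-Add1 | r0:Add1,r1:9,r2:1,r3:3,r4:-1,r5:2
c4: issue ADD r5<-Add2 | r0:Add1,r1:9,r2:1,r3:3,r4:-1,r5:Add2
c5: issue ADD r2<-Add3 | r0:Add1,r1:9,r2:Add3,r3:3,r4:-1,r5:Add2

STATUS = TAG Add3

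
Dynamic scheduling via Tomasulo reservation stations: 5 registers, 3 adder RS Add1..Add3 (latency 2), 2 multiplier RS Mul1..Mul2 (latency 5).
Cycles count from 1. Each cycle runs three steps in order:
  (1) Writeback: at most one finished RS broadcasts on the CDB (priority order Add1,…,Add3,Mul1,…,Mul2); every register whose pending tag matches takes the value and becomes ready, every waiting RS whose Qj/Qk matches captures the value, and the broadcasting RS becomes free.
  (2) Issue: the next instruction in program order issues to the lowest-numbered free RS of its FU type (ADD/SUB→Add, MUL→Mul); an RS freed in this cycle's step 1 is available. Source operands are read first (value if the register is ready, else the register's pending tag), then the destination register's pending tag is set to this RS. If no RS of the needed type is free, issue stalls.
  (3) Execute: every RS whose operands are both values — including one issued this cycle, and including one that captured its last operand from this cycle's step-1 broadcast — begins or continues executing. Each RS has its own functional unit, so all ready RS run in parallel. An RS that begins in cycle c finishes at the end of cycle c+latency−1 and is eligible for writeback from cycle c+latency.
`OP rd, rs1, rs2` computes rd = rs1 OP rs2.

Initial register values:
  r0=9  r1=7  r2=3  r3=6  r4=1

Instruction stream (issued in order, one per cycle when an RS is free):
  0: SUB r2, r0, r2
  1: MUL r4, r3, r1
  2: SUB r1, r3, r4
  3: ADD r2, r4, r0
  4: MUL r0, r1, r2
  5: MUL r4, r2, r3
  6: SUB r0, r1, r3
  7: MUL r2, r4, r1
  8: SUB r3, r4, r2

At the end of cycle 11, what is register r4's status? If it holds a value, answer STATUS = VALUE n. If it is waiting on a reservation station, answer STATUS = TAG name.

STATUS = TAG Mul1

  c1: issue SUB r2<-Add1  regs: r0:9,r1:7,r2:Add1,r3:6,r4:1
  c2: issue MUL r4<-Mul1  regs: r0:9,r1:7,r2:Add1,r3:6,r4:Mul1
  c3: CDB Add1=6; issue SUB r1<-Add1  regs: r0:9,r1:Add1,r2:6,r3:6,r4:Mul1
  c4: issue ADD r2<-Add2  regs: r0:9,r1:Add1,r2:Add2,r3:6,r4:Mul1
  c5: issue MUL r0<-Mul2  regs: r0:Mul2,r1:Add1,r2:Add2,r3:6,r4:Mul1
  c6: stall  regs: r0:Mul2,r1:Add1,r2:Add2,r3:6,r4:Mul1
  c7: CDB Mul1=42; issue MUL r4<-Mul1  regs: r0:Mul2,r1:Add1,r2:Add2,r3:6,r4:Mul1
  c8: issue SUB r0<-Add3  regs: r0:Add3,r1:Add1,r2:Add2,r3:6,r4:Mul1
  c9: CDB Add1=-36; stall  regs: r0:Add3,r1:-36,r2:Add2,r3:6,r4:Mul1
  c10: CDB Add2=51; stall  regs: r0:Add3,r1:-36,r2:51,r3:6,r4:Mul1
  c11: CDB Add3=-42; stall  regs: r0:-42,r1:-36,r2:51,r3:6,r4:Mul1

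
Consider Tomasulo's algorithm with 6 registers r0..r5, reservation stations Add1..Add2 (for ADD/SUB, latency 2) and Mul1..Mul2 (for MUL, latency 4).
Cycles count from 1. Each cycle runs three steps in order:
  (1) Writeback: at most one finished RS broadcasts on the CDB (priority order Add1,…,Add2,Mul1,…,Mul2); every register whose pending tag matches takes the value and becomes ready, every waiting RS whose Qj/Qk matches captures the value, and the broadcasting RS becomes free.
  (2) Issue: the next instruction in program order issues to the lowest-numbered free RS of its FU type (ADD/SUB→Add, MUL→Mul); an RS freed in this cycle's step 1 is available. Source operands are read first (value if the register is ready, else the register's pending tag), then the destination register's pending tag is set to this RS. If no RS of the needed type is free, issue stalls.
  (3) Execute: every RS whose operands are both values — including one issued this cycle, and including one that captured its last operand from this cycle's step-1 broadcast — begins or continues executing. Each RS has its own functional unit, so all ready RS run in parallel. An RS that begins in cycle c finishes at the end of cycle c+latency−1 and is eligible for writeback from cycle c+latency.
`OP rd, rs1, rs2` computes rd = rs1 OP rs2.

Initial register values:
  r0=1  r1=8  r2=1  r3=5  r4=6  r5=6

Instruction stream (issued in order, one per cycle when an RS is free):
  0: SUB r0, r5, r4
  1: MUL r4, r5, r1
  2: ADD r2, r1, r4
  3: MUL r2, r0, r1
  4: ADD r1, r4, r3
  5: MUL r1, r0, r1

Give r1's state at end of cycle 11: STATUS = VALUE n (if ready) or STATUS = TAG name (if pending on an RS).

STATUS = TAG Mul1

  c1: issue SUB r0<-Add1  regs: r0:Add1,r1:8,r2:1,r3:5,r4:6,r5:6
  c2: issue MUL r4<-Mul1  regs: r0:Add1,r1:8,r2:1,r3:5,r4:Mul1,r5:6
  c3: CDB Add1=0; issue ADD r2<-Add1  regs: r0:0,r1:8,r2:Add1,r3:5,r4:Mul1,r5:6
  c4: issue MUL r2<-Mul2  regs: r0:0,r1:8,r2:Mul2,r3:5,r4:Mul1,r5:6
  c5: issue ADD r1<-Add2  regs: r0:0,r1:Add2,r2:Mul2,r3:5,r4:Mul1,r5:6
  c6: CDB Mul1=48; issue MUL r1<-Mul1  regs: r0:0,r1:Mul1,r2:Mul2,r3:5,r4:48,r5:6
  c7: -  regs: r0:0,r1:Mul1,r2:Mul2,r3:5,r4:48,r5:6
  c8: CDB Add1=56  regs: r0:0,r1:Mul1,r2:Mul2,r3:5,r4:48,r5:6
  c9: CDB Add2=53  regs: r0:0,r1:Mul1,r2:Mul2,r3:5,r4:48,r5:6
  c10: CDB Mul2=0  regs: r0:0,r1:Mul1,r2:0,r3:5,r4:48,r5:6
  c11: -  regs: r0:0,r1:Mul1,r2:0,r3:5,r4:48,r5:6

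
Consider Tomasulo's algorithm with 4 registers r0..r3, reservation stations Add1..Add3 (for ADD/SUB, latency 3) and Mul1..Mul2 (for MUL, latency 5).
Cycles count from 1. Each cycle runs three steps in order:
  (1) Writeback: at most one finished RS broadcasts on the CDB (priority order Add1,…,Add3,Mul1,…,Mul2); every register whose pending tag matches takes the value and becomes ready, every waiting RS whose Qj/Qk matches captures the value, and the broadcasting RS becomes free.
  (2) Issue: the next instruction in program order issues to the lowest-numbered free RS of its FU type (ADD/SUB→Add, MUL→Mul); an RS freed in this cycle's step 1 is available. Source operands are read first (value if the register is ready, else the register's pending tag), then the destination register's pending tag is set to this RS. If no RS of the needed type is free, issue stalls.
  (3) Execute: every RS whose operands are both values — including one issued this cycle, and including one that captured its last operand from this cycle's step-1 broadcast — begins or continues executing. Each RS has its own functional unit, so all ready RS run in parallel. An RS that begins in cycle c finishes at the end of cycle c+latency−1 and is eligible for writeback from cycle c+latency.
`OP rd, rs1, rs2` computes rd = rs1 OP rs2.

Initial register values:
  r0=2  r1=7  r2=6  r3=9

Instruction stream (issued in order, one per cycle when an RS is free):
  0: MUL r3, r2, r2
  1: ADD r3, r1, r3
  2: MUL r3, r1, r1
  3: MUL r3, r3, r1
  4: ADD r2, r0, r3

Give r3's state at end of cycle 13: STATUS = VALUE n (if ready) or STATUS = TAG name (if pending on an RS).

STATUS = VALUE 343

c1: issue MUL r3<-Mul1 | r0:2,r1:7,r2:6,r3:Mul1
c2: issue ADD r3<-Add1 | r0:2,r1:7,r2:6,r3:Add1
c3: issue MUL r3<-Mul2 | r0:2,r1:7,r2:6,r3:Mul2
c4: stall | r0:2,r1:7,r2:6,r3:Mul2
c5: stall | r0:2,r1:7,r2:6,r3:Mul2
c6: CDB Mul1=36; issue MUL r3<-Mul1 | r0:2,r1:7,r2:6,r3:Mul1
c7: issue ADD r2<-Add2 | r0:2,r1:7,r2:Add2,r3:Mul1
c8: CDB Mul2=49 | r0:2,r1:7,r2:Add2,r3:Mul1
c9: CDB Add1=43 | r0:2,r1:7,r2:Add2,r3:Mul1
c10: - | r0:2,r1:7,r2:Add2,r3:Mul1
c11: - | r0:2,r1:7,r2:Add2,r3:Mul1
c12: - | r0:2,r1:7,r2:Add2,r3:Mul1
c13: CDB Mul1=343 | r0:2,r1:7,r2:Add2,r3:343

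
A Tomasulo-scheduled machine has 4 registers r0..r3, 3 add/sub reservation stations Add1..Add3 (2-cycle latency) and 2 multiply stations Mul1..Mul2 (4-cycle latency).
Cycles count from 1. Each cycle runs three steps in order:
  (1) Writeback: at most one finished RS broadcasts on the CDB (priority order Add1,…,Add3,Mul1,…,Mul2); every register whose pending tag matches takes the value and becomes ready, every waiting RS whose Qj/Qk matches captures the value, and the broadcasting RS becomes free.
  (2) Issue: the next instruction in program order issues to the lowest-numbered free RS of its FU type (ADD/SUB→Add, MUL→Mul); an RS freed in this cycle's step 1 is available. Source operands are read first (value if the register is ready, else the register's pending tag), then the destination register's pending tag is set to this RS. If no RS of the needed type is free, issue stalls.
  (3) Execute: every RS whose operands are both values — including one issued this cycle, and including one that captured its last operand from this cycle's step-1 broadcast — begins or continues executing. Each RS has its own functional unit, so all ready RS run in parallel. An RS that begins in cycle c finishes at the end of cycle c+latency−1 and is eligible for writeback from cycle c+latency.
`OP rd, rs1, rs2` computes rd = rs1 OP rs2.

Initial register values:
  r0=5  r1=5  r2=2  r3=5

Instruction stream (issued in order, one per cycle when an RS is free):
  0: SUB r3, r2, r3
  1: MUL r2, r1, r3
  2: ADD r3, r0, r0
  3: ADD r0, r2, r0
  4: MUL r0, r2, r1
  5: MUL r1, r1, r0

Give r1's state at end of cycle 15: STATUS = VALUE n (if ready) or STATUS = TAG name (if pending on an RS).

STATUS = VALUE -375

cycle 1: issue SUB r3<-Add1 // r0:5,r1:5,r2:2,r3:Add1
cycle 2: issue MUL r2<-Mul1 // r0:5,r1:5,r2:Mul1,r3:Add1
cycle 3: CDB Add1=-3; issue ADD r3<-Add1 // r0:5,r1:5,r2:Mul1,r3:Add1
cycle 4: issue ADD r0<-Add2 // r0:Add2,r1:5,r2:Mul1,r3:Add1
cycle 5: CDB Add1=10; issue MUL r0<-Mul2 // r0:Mul2,r1:5,r2:Mul1,r3:10
cycle 6: stall // r0:Mul2,r1:5,r2:Mul1,r3:10
cycle 7: CDB Mul1=-15; issue MUL r1<-Mul1 // r0:Mul2,r1:Mul1,r2:-15,r3:10
cycle 8: - // r0:Mul2,r1:Mul1,r2:-15,r3:10
cycle 9: CDB Add2=-10 // r0:Mul2,r1:Mul1,r2:-15,r3:10
cycle 10: - // r0:Mul2,r1:Mul1,r2:-15,r3:10
cycle 11: CDB Mul2=-75 // r0:-75,r1:Mul1,r2:-15,r3:10
cycle 12: - // r0:-75,r1:Mul1,r2:-15,r3:10
cycle 13: - // r0:-75,r1:Mul1,r2:-15,r3:10
cycle 14: - // r0:-75,r1:Mul1,r2:-15,r3:10
cycle 15: CDB Mul1=-375 // r0:-75,r1:-375,r2:-15,r3:10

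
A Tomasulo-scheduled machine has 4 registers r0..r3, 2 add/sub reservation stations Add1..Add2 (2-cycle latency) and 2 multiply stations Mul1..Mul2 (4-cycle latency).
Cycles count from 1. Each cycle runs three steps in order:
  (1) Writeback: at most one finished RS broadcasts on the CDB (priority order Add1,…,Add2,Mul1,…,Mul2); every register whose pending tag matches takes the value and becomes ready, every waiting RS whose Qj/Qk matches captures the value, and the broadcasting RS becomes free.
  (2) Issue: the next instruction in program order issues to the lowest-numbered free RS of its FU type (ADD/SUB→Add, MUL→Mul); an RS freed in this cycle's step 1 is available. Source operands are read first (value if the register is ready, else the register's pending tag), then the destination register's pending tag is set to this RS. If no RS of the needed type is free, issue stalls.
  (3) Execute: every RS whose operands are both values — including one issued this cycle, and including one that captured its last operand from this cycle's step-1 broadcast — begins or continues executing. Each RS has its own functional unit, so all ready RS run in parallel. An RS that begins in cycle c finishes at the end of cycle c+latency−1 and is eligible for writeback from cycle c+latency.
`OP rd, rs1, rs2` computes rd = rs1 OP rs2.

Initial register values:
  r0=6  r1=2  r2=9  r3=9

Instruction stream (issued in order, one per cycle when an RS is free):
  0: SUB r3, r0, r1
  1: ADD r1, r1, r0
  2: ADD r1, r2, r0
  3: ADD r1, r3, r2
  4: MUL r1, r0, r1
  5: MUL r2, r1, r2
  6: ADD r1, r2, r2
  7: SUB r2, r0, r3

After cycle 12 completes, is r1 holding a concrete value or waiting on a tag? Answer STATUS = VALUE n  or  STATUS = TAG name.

  c1: issue SUB r3<-Add1  regs: r0:6,r1:2,r2:9,r3:Add1
  c2: issue ADD r1<-Add2  regs: r0:6,r1:Add2,r2:9,r3:Add1
  c3: CDB Add1=4; issue ADD r1<-Add1  regs: r0:6,r1:Add1,r2:9,r3:4
  c4: CDB Add2=8; issue ADD r1<-Add2  regs: r0:6,r1:Add2,r2:9,r3:4
  c5: CDB Add1=15; issue MUL r1<-Mul1  regs: r0:6,r1:Mul1,r2:9,r3:4
  c6: CDB Add2=13; issue MUL r2<-Mul2  regs: r0:6,r1:Mul1,r2:Mul2,r3:4
  c7: issue ADD r1<-Add1  regs: r0:6,r1:Add1,r2:Mul2,r3:4
  c8: issue SUB r2<-Add2  regs: r0:6,r1:Add1,r2:Add2,r3:4
  c9: -  regs: r0:6,r1:Add1,r2:Add2,r3:4
  c10: CDB Add2=2  regs: r0:6,r1:Add1,r2:2,r3:4
  c11: CDB Mul1=78  regs: r0:6,r1:Add1,r2:2,r3:4
  c12: -  regs: r0:6,r1:Add1,r2:2,r3:4

STATUS = TAG Add1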